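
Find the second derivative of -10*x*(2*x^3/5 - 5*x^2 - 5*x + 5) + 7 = -48*x^2 + 300*x + 100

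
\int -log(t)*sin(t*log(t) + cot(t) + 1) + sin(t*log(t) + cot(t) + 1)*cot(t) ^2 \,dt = cos(t*log(t) + cot(t) + 1) + C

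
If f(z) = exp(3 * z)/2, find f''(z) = 9*exp(3*z)/2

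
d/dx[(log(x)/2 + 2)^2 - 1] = (log(x) + 4)/(2*x)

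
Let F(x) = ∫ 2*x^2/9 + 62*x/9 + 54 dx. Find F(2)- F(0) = 3304/27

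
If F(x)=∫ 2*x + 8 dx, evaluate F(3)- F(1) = 24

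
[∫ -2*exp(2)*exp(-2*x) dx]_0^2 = -exp(2) + exp(-2)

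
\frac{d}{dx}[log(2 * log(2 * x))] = 1/(x*log(x) + x*log(2))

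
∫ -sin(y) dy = cos(y) + C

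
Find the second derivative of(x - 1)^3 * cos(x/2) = -x^3*cos(x/2)/4 - 3*x^2*sin(x/2) + 3*x^2*cos(x/2)/4 + 6*x*sin(x/2) + 21*x*cos(x/2)/4 - 3*sin(x/2) - 23*cos(x/2)/4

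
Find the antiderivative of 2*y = y^2 + C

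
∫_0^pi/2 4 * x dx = pi^2/2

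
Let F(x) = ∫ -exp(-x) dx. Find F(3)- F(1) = -exp(-1) + exp(-3)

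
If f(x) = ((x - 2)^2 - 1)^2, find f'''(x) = 24*x - 48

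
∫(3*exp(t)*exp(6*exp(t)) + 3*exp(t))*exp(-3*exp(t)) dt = 2*sinh(3*exp(t)) + C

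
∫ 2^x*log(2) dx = 2^x + C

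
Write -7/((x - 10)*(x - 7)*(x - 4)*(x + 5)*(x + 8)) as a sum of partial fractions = -7/(9720*(x + 8)) + 7/(4860*(x + 5)) - 7/(1944*(x - 4)) + 7/(1620*(x - 7)) - 7/(4860*(x - 10))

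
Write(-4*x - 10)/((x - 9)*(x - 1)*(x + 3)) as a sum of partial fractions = 1/(24*(x + 3)) + 7/(16*(x - 1)) - 23/(48*(x - 9))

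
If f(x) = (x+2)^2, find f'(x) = 2*x + 4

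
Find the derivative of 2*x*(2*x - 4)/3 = 8*x/3 - 8/3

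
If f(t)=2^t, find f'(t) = 2^t*log(2)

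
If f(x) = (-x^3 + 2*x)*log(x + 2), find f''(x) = (-6*x^3*log(x + 2) - 5*x^3 - 24*x^2*log(x + 2) - 12*x^2 - 24*x*log(x + 2) + 2*x + 8)/(x^2 + 4*x + 4)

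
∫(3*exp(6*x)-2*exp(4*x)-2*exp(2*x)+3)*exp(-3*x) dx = 8*sinh(x)^3 + 2*sinh(x) + C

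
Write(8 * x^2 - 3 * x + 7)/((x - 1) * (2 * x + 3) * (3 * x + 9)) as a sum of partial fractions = -118/(45*(2*x + 3)) + 22/(9*(x + 3)) + 1/(5*(x - 1))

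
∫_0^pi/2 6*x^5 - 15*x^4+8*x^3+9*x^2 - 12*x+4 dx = (-1 + pi/2)^3*(-pi/2 + 1 + pi^3/8) + 1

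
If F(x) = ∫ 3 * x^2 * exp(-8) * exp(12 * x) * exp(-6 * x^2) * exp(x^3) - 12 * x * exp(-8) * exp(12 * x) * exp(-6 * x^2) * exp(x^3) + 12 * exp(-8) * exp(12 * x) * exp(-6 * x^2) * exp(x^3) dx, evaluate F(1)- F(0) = -exp(-8) + exp(-1)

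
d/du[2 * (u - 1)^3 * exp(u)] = 2*u^3*exp(u) - 6*u*exp(u) + 4*exp(u)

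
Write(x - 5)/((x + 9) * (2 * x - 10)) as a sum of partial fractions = 1/(2*(x + 9))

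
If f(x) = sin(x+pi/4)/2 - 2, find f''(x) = -sin(x + pi/4)/2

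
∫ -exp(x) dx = -exp(x) + C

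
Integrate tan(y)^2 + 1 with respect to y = tan(y) + C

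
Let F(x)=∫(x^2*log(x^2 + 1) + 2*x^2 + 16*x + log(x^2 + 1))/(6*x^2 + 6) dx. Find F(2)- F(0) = 5*log(5)/3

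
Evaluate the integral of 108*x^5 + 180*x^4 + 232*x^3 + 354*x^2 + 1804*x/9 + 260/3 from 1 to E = -4400/9 + 20*E/3 + 6*exp(2) + 6*exp(3) + 2*(6 + 10*E/3 + 3*exp(2) + 3*exp(3))^2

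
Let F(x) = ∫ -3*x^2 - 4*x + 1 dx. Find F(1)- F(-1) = 0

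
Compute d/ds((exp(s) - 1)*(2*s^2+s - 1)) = 2*s^2*exp(s) + 5*s*exp(s) - 4*s - 1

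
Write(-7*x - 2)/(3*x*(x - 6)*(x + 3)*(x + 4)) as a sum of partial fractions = -13/(60*(x + 4)) + 19/(81*(x + 3)) - 11/(405*(x - 6)) + 1/(108*x)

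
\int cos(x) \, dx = sin(x) + C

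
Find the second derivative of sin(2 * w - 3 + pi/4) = -4*sin(2*w - 3 + pi/4)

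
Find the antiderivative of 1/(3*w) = log(2*w)/3 + C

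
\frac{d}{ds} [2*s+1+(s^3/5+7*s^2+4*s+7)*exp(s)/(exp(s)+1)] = (s^3*exp(s) + 3*s^2*exp(2*s) + 38*s^2*exp(s) + 70*s*exp(2*s) + 90*s*exp(s) + 30*exp(2*s) + 75*exp(s) + 10)/(5*exp(2*s) + 10*exp(s) + 5)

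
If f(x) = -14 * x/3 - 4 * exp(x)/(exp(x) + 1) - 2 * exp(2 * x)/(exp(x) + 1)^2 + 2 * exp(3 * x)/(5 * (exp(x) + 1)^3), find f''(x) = (34*exp(4*x) + 18*exp(3*x) - 60*exp(2*x) - 20*exp(x))/(5*exp(5*x) + 25*exp(4*x) + 50*exp(3*x) + 50*exp(2*x) + 25*exp(x) + 5)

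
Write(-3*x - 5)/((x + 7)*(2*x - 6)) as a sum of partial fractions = -4/(5*(x + 7)) - 7/(10*(x - 3))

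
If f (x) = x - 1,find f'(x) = 1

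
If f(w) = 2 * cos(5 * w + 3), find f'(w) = -10*sin(5*w + 3)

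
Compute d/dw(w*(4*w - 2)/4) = 2*w - 1/2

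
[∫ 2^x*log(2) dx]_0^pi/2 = -1 + 2^(pi/2)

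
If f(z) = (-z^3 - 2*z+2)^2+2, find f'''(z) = 120*z^3 + 96*z - 24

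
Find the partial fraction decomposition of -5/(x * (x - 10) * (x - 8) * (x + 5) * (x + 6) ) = -5/(1344*(x + 6)) + 1/(195*(x + 5)) + 5/(2912*(x - 8)) - 1/(960*(x - 10)) - 1/(480*x)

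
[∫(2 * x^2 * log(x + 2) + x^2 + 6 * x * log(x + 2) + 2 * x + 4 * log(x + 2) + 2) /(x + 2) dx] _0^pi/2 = -2*log(2) + (1 + (1 + pi/2)^2)*log(pi/2 + 2)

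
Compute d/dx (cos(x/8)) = -sin(x/8)/8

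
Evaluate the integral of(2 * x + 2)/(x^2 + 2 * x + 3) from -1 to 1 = -log(2) + log(6)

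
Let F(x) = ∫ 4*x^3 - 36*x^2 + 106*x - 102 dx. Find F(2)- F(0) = -72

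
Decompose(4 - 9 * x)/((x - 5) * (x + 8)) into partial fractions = -76/(13*(x + 8)) - 41/(13*(x - 5))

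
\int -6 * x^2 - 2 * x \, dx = -2*x^3 - x^2 + C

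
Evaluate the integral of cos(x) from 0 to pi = 0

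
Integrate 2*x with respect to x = x^2 + C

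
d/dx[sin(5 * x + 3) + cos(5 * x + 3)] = 5*sqrt(2)*cos(5*x + pi/4 + 3)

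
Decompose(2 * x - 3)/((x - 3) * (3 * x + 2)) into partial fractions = 13/(11*(3*x + 2)) + 3/(11*(x - 3))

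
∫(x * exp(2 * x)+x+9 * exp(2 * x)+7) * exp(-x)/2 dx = (x + 8)*sinh(x) + C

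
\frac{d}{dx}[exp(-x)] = -exp(-x)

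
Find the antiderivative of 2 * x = x^2 + C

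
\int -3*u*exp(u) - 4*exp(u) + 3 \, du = (1 - exp(u))*(3*u + 1) + C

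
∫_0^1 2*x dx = 1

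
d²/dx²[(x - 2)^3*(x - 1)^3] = 30*x^4 - 180*x^3 + 396*x^2 - 378*x + 132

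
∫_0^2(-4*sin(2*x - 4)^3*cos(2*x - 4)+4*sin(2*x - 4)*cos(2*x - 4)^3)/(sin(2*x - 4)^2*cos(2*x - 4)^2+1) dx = -log((9 - cos(16))/8)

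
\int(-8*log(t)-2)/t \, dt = 2*(-2*log(t) - 1)*log(t) + C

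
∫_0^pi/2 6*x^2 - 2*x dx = -9 + (3 + pi)*((-1 + pi/2)^2 + 2)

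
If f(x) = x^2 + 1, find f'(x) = 2*x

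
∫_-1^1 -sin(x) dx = 0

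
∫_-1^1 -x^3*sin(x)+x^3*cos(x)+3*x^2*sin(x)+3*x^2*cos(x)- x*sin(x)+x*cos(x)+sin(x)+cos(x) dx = 4*cos(1)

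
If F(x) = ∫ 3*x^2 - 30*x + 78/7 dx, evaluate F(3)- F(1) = -502/7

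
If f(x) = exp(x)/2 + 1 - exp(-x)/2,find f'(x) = (exp(2*x) + 1)*exp(-x)/2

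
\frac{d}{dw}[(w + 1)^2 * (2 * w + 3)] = 6*w^2 + 14*w + 8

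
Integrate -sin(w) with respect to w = cos(w) + C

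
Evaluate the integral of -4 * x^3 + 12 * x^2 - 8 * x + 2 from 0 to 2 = 4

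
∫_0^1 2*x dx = 1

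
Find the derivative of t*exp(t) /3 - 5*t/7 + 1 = t*exp(t)/3 + exp(t)/3 - 5/7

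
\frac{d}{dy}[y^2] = 2*y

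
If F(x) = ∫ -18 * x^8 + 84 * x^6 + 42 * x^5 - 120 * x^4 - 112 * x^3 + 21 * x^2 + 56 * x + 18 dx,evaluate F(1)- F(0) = 18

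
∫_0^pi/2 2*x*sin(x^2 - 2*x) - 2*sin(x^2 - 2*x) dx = cos(pi^2/4) + 1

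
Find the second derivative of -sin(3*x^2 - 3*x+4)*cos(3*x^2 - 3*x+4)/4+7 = 18*x^2*sin(6*x^2 - 6*x + 8) - 18*x*sin(6*x^2 - 6*x + 8) + 9*sin(6*x^2 - 6*x + 8)/2 - 3*cos(6*x^2 - 6*x + 8)/2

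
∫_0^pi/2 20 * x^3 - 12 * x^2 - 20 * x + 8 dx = (-4 + 5*pi/2)*(-pi + pi^3/8)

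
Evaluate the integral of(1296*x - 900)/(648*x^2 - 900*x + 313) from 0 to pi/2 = -log(626) + log(1 + (-25 + 18*pi)^2)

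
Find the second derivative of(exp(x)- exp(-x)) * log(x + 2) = (x^2*exp(2*x)*log(x + 2) - x^2*log(x + 2) + 4*x*exp(2*x)*log(x + 2) + 2*x*exp(2*x) - 4*x*log(x + 2) + 2*x + 4*exp(2*x)*log(x + 2) + 3*exp(2*x) - 4*log(x + 2) + 5)/(x^2*exp(x) + 4*x*exp(x) + 4*exp(x))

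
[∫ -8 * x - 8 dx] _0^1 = -12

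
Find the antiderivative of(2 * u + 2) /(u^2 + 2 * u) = log(u*(u + 2)) + C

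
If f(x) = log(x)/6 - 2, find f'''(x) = 1/(3*x^3)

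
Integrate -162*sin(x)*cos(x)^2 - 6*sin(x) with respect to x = 54*cos(x)^3 + 6*cos(x) + C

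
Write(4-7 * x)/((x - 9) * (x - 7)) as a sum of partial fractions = 45/(2*(x - 7)) - 59/(2*(x - 9))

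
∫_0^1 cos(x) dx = sin(1)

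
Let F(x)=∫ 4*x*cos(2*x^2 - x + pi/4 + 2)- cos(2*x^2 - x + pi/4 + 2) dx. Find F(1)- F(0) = sin(pi/4 + 3) - sin(pi/4 + 2)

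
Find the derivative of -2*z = -2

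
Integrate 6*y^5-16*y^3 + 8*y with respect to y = y^6 - 4*y^4 + 4*y^2 + C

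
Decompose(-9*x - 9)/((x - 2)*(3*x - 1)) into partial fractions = 36/(5*(3*x - 1)) - 27/(5*(x - 2))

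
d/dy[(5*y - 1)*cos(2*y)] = -10*y*sin(2*y) + 2*sin(2*y) + 5*cos(2*y)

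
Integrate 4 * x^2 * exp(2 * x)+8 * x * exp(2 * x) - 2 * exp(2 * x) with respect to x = 2*(x^2 + x - 1)*exp(2*x) + C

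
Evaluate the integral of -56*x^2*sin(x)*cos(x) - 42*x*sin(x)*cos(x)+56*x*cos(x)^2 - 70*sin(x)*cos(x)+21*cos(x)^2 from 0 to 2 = -35 + 189*cos(2)^2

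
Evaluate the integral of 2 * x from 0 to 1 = 1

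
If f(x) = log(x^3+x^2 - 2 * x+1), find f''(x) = (-3*x^4 - 4*x^3 - 2*x^2 + 10*x - 2)/(x^6 + 2*x^5 - 3*x^4 - 2*x^3 + 6*x^2 - 4*x + 1)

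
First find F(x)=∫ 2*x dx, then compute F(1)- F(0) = 1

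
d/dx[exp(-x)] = -exp(-x)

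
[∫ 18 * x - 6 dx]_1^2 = 21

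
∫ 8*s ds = 4*s^2 + C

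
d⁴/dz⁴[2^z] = 2^z*log(2)^4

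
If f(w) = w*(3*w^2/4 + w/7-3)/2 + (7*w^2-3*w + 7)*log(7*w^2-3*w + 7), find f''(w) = (441*w^3 + 2744*w^2*log(7*w^2 - 3*w + 7) + 8071*w^2 - 1176*w*log(7*w^2 - 3*w + 7) - 3099*w + 2744*log(7*w^2 - 3*w + 7) + 3024)/(196*w^2 - 84*w + 196)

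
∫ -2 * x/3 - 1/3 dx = -x^2/3 - x/3 + C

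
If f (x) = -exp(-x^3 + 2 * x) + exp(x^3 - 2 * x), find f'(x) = 3*x^2*exp(-x^3 + 2*x) + 3*x^2*exp(x^3 - 2*x) - 2*exp(-x^3 + 2*x) - 2*exp(x^3 - 2*x)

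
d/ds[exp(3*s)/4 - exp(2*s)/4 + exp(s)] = 3*exp(3*s)/4 - exp(2*s)/2 + exp(s)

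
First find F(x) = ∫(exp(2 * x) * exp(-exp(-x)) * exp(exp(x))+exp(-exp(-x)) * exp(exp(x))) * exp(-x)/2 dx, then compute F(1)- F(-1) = -exp(-E + exp(-1))/2 + exp(E - exp(-1))/2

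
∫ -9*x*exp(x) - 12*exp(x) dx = (-9*x - 3)*exp(x) + C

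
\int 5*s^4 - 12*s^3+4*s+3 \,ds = s^5 - 3*s^4 + 2*s^2 + 3*s + C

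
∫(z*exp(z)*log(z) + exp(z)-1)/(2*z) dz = (exp(z) - 1)*log(z)/2 + C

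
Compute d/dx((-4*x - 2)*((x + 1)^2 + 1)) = -12*x^2 - 20*x - 12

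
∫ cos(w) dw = sin(w) + C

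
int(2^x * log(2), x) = 2^x + C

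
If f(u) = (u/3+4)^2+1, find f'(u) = 2*u/9 + 8/3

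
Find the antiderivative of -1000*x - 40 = -500*x^2 - 40*x + C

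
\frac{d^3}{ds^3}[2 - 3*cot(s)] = 18*cot(s)^4 + 24*cot(s)^2 + 6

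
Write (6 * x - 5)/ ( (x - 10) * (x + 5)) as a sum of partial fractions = 7/(3*(x + 5)) + 11/(3*(x - 10))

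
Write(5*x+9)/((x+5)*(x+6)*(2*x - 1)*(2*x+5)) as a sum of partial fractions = 1/(15*(2*x + 5)) + 23/(429*(2*x - 1)) + 3/(13*(x + 6)) - 16/(55*(x + 5))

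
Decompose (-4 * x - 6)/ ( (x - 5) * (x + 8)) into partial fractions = -2/(x + 8) - 2/(x - 5)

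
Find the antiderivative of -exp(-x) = exp(-x) + C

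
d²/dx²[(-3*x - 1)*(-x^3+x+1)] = 36*x^2 + 6*x - 6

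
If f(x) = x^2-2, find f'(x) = 2*x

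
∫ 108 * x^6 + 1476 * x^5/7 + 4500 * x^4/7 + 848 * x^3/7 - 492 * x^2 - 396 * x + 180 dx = 108*x^7/7 + 246*x^6/7 + 900*x^5/7 + 212*x^4/7 - 164*x^3 - 198*x^2 + 180*x + C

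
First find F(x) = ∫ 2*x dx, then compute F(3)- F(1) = 8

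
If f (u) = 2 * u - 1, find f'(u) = 2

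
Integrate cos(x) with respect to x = sin(x) + C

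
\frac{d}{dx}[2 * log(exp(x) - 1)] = 2*exp(x)/(exp(x) - 1)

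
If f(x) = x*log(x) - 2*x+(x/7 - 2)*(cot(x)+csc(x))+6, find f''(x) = (-x^2/sin(x) + 2*x^2*cos(x)/sin(x)^3 + 2*x^2/sin(x)^3 + 14*x/sin(x) - 2*x*cos(x)/sin(x)^2 - 2*x/sin(x)^2 - 28*x*cos(x)/sin(x)^3 - 28*x/sin(x)^3 + 7)/(7*x)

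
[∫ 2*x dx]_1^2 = 3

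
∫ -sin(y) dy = cos(y) + C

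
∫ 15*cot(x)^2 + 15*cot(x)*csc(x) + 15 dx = -15*cot(x) - 15*csc(x) + C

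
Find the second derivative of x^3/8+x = 3*x/4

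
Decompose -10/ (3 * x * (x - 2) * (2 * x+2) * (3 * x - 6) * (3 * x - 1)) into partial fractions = -9/(20*(3*x - 1)) - 5/(324*(x + 1)) + 43/(1620*(x - 2)) - 1/(54*(x - 2)^2) + 5/(36*x)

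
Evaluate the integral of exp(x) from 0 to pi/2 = -1 + exp(pi/2)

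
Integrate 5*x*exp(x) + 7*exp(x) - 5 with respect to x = (5*x + 2)*(exp(x) - 1) + C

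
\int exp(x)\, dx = exp(x) + C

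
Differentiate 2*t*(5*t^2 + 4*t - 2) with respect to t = 30*t^2 + 16*t - 4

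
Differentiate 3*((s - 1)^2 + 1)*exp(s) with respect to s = 3*s^2*exp(s)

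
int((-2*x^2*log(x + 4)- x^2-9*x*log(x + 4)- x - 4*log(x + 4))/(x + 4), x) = -x*(x + 1)*log(x + 4) + C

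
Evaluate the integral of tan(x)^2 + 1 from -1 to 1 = 2*tan(1)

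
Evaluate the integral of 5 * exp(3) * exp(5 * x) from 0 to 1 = -exp(3) + exp(8)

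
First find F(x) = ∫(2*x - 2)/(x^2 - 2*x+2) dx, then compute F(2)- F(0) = 0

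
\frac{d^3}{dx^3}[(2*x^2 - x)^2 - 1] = 96*x - 24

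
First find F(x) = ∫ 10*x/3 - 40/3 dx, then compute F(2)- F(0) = -20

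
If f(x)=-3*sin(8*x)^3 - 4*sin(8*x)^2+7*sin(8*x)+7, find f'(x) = -72*sin(8*x)^2*cos(8*x) - 64*sin(8*x)*cos(8*x) + 56*cos(8*x)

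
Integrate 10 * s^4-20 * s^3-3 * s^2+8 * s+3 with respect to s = 2*s^5 - 5*s^4 - s^3 + 4*s^2 + 3*s + C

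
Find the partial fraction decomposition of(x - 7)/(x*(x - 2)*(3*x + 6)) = -3/(8*(x + 2)) - 5/(24*(x - 2)) + 7/(12*x)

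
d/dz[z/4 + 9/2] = 1/4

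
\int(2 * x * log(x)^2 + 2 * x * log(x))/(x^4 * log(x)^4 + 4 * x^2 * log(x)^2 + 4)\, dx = (x^2*log(x)^2 + 1)/(x^2*log(x)^2 + 2) + C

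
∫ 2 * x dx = x^2 + C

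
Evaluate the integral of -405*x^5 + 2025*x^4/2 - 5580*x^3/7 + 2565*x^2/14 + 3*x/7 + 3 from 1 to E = -5*(-3*E + 3*exp(2))^3/2 - 3*exp(2) + 3*E + 5*(-3*E + 3*exp(2))^2/14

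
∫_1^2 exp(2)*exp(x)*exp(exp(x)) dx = -exp(2 + E) + exp(2 + exp(2))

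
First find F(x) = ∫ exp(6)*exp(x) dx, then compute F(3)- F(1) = -exp(7) + exp(9)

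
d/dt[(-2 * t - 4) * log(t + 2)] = -2*log(t + 2) - 2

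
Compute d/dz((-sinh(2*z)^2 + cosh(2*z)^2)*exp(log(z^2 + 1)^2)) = 4*z*exp(log(z^2 + 1)^2)*log(z^2 + 1)/(z^2 + 1)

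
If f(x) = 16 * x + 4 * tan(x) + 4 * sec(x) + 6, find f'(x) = 4*tan(x)^2 + 4*tan(x)*sec(x) + 20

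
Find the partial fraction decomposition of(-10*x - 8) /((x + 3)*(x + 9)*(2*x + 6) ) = 41/(36*(x + 9)) - 41/(36*(x + 3)) + 11/(6*(x + 3)^2)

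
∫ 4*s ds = 2*s^2 + C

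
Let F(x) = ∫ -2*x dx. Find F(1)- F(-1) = 0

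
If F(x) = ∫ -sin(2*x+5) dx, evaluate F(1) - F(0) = -cos(5)/2 + cos(7)/2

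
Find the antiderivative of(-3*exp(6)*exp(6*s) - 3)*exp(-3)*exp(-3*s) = -2*sinh(3*s + 3) + C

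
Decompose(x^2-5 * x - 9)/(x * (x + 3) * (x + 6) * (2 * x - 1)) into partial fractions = -90/(91*(2*x - 1)) - 19/(78*(x + 6)) + 5/(21*(x + 3)) + 1/(2*x)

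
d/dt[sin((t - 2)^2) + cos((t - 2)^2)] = -2*t*sin(t^2 - 4*t + 4) + 2*t*cos(t^2 - 4*t + 4) + 4*sin(t^2 - 4*t + 4) - 4*cos(t^2 - 4*t + 4)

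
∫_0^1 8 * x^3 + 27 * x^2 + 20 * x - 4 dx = 17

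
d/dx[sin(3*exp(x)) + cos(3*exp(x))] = 3*sqrt(2)*exp(x)*cos(3*exp(x) + pi/4)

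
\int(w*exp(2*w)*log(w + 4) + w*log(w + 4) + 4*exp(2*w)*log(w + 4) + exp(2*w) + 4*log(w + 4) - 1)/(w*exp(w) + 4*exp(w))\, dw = 2*log(w + 4)*sinh(w) + C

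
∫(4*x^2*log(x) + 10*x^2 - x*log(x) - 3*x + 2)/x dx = (log(x) + 2)*(2*x^2 - x + 2) + C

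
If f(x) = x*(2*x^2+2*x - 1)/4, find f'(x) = 3*x^2/2 + x - 1/4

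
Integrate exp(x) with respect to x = exp(x) + C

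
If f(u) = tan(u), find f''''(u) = 24*tan(u)^5 + 40*tan(u)^3 + 16*tan(u)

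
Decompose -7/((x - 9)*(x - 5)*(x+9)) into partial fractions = -1/(36*(x + 9)) + 1/(8*(x - 5)) - 7/(72*(x - 9))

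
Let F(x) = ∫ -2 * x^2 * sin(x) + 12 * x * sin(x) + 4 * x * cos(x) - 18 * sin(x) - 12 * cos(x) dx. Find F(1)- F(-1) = -24*cos(1)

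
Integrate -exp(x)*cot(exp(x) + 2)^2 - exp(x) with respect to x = cot(exp(x) + 2) + C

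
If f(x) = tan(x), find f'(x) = cos(x)^(-2)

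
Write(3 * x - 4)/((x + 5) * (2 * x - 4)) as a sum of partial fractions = 19/(14*(x + 5)) + 1/(7*(x - 2))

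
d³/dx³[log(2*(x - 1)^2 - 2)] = (4*x^3 - 12*x^2 + 24*x - 16)/(x^6 - 6*x^5 + 12*x^4 - 8*x^3)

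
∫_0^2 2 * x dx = 4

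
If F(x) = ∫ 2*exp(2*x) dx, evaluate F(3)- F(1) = -exp(2) + exp(6)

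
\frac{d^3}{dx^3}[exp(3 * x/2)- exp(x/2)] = 27*exp(3*x/2)/8 - exp(x/2)/8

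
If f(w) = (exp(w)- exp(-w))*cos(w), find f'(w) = sqrt(2)*(exp(2*w)*cos(w + pi/4) + sin(w + pi/4))*exp(-w)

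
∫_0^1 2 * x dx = 1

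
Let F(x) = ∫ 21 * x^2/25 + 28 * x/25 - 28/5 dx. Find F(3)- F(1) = 14/25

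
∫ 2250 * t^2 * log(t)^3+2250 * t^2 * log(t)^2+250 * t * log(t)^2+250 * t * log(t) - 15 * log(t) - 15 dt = 5*t*(150*t^2*log(t)^2 + 25*t*log(t) - 3)*log(t) + C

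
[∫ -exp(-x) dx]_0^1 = -1 + exp(-1)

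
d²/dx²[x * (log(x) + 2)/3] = 1/(3*x)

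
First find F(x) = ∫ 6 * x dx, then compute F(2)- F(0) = 12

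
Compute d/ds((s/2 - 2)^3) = 3*s^2/8 - 3*s + 6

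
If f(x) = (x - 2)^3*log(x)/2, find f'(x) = (3*x^3*log(x) + x^3 - 12*x^2*log(x) - 6*x^2 + 12*x*log(x) + 12*x - 8)/(2*x)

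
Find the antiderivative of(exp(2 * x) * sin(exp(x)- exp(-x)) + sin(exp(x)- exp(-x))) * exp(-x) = -cos(2*sinh(x)) + C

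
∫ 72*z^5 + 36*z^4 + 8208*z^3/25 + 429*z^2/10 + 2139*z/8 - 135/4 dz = 12*z^6 + 36*z^5/5 + 2052*z^4/25 + 143*z^3/10 + 2139*z^2/16 - 135*z/4 + C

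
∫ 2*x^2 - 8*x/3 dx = 2*x^3/3 - 4*x^2/3 + C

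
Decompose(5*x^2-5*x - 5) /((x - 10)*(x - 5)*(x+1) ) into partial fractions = 5/(66*(x + 1)) - 19/(6*(x - 5)) + 89/(11*(x - 10))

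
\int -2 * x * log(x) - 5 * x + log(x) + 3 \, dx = -x*(x - 1)*(log(x) + 2) + C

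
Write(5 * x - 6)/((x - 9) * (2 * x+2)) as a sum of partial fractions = 11/(20*(x + 1)) + 39/(20*(x - 9))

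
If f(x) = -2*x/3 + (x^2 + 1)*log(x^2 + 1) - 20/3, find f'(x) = 2*x*log(x^2 + 1) + 2*x - 2/3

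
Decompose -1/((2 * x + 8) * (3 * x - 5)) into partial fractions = -3/(34*(3*x - 5)) + 1/(34*(x + 4))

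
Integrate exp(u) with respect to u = exp(u) + C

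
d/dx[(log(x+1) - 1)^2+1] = (2*log(x + 1) - 2)/(x + 1)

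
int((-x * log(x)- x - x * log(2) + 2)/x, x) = -(x - 2)*log(2*x) + C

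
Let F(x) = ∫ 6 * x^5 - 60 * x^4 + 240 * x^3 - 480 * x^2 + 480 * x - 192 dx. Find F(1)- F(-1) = -728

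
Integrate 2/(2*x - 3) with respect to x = log(2*x/3 - 1) + C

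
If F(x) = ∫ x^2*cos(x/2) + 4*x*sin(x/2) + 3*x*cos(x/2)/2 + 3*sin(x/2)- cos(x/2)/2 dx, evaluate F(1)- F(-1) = 2*sin(1/2)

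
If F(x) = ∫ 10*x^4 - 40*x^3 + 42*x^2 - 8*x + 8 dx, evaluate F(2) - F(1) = 6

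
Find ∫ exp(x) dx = exp(x) + C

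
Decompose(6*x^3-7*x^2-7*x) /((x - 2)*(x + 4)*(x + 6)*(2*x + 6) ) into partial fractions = 251/(16*(x + 6)) - 39/(2*(x + 4)) + 34/(5*(x + 3)) + 1/(80*(x - 2))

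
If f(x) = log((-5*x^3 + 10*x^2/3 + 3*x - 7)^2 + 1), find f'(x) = (1350*x^5 - 1500*x^4 - 680*x^3 + 2430*x^2 - 678*x - 378)/(225*x^6 - 300*x^5 - 170*x^4 + 810*x^3 - 339*x^2 - 378*x + 450)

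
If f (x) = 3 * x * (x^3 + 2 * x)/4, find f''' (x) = 18*x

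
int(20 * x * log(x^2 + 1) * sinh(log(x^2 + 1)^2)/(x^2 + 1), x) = 5*cosh(log(x^2 + 1)^2) + C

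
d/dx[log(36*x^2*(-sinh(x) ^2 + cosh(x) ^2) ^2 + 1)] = 72*x/(36*x^2 + 1)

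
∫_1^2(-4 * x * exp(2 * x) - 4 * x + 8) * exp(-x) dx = -4*exp(2) + 4*exp(-2)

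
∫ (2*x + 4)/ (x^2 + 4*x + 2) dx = log((x + 2)^2 - 2) + C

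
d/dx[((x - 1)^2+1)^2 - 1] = 4*x^3 - 12*x^2 + 16*x - 8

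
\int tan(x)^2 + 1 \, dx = tan(x) + C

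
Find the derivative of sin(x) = cos(x)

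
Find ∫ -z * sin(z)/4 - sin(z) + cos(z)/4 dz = (z/4 + 1)*cos(z) + C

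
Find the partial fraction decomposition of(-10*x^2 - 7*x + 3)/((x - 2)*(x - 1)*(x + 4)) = -43/(10*(x + 4)) + 14/(5*(x - 1)) - 17/(2*(x - 2))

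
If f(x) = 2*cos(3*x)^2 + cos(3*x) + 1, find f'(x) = -3*sin(3*x) - 6*sin(6*x)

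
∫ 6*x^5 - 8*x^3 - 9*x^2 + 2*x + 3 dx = x^6 - 2*x^4 - 3*x^3 + x^2 + 3*x + C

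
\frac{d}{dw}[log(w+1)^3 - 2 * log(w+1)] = (3*log(w + 1)^2 - 2)/(w + 1)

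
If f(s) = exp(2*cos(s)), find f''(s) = 2*(-cos(s) - cos(2*s) + 1)*exp(2*cos(s))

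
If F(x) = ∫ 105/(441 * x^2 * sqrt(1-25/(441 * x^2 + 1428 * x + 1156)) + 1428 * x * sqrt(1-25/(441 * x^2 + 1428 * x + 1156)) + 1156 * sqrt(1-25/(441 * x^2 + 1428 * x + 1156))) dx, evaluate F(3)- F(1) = -asec(11) + asec(97/5)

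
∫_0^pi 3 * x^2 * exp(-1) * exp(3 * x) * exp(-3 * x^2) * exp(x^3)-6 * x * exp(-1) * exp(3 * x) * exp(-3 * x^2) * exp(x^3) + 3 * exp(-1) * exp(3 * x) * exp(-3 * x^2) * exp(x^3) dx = -exp(-1) + exp((-1 + pi)^3)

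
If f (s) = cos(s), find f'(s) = -sin(s)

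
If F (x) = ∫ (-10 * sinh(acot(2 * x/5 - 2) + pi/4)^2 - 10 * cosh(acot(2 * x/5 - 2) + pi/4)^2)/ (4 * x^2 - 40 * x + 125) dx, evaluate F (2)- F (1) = -sinh(-2*acot(8/5) + pi/2)/2 + sinh(-2*acot(6/5) + pi/2)/2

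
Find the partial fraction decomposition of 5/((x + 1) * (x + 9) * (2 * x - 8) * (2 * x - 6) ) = -5/(4992*(x + 9)) + 1/(128*(x + 1)) - 5/(192*(x - 3)) + 1/(52*(x - 4))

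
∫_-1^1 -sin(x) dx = 0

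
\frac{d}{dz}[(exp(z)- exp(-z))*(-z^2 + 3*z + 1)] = (-z^2*exp(2*z) - z^2 + z*exp(2*z) + 5*z + 4*exp(2*z) - 2)*exp(-z)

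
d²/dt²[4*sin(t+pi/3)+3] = -4*sin(t + pi/3)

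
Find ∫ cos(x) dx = sin(x) + C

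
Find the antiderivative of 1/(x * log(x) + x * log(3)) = log(log(3*x)) + C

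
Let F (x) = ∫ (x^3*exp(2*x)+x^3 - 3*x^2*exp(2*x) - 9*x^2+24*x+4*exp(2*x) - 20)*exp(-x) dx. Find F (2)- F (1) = E - exp(-1)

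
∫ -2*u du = -u^2 + C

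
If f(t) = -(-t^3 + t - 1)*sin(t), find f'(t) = t^3*cos(t) + 3*t^2*sin(t) - t*cos(t) - sin(t) + cos(t)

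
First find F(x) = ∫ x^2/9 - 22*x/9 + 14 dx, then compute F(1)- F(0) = 346/27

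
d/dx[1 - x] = -1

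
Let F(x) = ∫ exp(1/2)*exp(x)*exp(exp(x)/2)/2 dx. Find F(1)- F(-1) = -exp(exp(-1)/2 + 1/2) + exp(1/2 + E/2)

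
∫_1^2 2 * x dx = 3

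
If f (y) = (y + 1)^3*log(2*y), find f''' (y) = (6*y^3*log(y) + 6*y^3*log(2) + 11*y^3 + 6*y^2 - 3*y + 2)/y^3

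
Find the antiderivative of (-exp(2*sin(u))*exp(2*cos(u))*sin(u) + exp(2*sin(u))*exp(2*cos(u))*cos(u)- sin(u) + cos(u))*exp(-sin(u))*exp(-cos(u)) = 2*sinh(sqrt(2)*sin(u + pi/4)) + C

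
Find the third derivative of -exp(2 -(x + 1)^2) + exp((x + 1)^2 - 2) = (8*x^3*exp(2*x^2 + 4*x - 2) + 8*x^3 + 24*x^2*exp(2*x^2 + 4*x - 2) + 24*x^2 + 36*x*exp(2*x^2 + 4*x - 2) + 12*x + 20*exp(2*x^2 + 4*x - 2) - 4)*exp(-x^2 - 2*x + 1)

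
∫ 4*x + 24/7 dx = 2*x^2 + 24*x/7 + C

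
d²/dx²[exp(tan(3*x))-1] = 9*(tan(3*x) + 1)^2*exp(tan(3*x))/cos(3*x)^2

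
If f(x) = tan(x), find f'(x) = cos(x)^(-2)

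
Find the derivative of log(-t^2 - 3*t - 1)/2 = (2*t + 3)/(2*t^2 + 6*t + 2)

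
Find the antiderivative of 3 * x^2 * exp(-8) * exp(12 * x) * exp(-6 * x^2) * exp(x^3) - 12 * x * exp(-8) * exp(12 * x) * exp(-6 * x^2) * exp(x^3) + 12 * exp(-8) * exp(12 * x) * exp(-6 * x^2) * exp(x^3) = exp((x - 2)^3) + C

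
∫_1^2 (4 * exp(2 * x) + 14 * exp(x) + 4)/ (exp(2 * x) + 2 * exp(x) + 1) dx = -6*E/(1 + E) + 4 + 6*exp(2)/(1 + exp(2))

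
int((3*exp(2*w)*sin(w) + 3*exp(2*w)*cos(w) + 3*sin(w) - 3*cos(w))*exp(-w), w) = 6*sin(w)*sinh(w) + C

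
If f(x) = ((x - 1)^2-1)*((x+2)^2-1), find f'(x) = 4*x^3 + 6*x^2 - 10*x - 6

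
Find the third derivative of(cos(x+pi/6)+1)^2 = 2*sin(x + pi/6) + 4*sin(2*x + pi/3)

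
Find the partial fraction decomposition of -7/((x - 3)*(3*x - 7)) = 21/(2*(3*x - 7)) - 7/(2*(x - 3))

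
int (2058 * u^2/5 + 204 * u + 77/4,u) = 686*u^3/5 + 102*u^2 + 77*u/4 + C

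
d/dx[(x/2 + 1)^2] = x/2 + 1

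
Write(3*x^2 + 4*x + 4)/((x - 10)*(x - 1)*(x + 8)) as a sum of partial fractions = 82/(81*(x + 8)) - 11/(81*(x - 1)) + 172/(81*(x - 10))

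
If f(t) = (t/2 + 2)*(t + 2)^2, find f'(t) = 3*t^2/2 + 8*t + 10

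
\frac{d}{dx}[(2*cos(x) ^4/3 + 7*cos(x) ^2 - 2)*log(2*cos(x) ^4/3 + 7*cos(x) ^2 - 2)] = -8*log(2*cos(x)^4/3 + 7*cos(x)^2 - 2)*sin(x)*cos(x)^3/3 - 14*log(2*cos(x)^4/3 + 7*cos(x)^2 - 2)*sin(x)*cos(x) - 8*sin(x)*cos(x)^3/3 - 14*sin(x)*cos(x)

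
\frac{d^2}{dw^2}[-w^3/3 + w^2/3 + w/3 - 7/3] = 2/3 - 2*w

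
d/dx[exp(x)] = exp(x)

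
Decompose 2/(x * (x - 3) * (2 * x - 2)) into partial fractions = -1/(2*(x - 1)) + 1/(6*(x - 3)) + 1/(3*x)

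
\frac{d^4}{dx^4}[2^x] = 2^x*log(2)^4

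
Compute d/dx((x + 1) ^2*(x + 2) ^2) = 4*x^3 + 18*x^2 + 26*x + 12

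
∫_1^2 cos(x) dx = -sin(1) + sin(2)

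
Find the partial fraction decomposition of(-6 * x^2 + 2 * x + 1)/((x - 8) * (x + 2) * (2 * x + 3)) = 62/(19*(2*x + 3)) - 27/(10*(x + 2)) - 367/(190*(x - 8))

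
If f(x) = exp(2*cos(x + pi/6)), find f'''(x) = 4*(-sin(x)^2 - sqrt(3)*sin(x)*cos(x) + 3*cos(x + pi/6))*exp(sqrt(3)*cos(x))*exp(-sin(x))*sin(x + pi/6)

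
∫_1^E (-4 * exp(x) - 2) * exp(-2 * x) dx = -(exp(-1) + 2)^2 + (exp(-E) + 2)^2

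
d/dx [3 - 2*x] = -2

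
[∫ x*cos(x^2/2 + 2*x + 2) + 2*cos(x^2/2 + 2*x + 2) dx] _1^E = sin((2 + E)^2/2) - sin(9/2)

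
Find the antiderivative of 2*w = w^2 + C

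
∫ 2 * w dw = w^2 + C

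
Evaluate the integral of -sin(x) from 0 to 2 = -1 + cos(2)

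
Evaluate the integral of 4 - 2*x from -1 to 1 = 8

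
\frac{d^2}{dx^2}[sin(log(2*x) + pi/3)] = -sqrt(2)*cos(log(x) + pi/12 + log(2))/x^2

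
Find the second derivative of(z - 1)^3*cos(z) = -z^3*cos(z) - 6*z^2*sin(z) + 3*z^2*cos(z) + 12*z*sin(z) + 3*z*cos(z) - 6*sin(z) - 5*cos(z)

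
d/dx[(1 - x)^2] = 2*x - 2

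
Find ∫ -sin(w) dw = cos(w) + C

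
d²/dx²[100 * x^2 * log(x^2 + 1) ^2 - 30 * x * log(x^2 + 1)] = (200*x^4*log(x^2 + 1)^2 + 1200*x^4*log(x^2 + 1) + 800*x^4 - 60*x^3 + 400*x^2*log(x^2 + 1)^2 + 2000*x^2*log(x^2 + 1) - 180*x + 200*log(x^2 + 1)^2)/(x^4 + 2*x^2 + 1)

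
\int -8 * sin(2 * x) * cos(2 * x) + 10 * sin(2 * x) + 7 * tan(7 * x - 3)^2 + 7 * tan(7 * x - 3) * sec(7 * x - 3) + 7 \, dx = 2*cos(2*x)^2 - 5*cos(2*x) + tan(7*x - 3) + sec(7*x - 3) + C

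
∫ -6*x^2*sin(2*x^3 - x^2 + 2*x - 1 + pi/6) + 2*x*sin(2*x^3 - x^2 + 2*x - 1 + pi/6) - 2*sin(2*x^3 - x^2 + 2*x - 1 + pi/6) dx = cos(2*x^3 - x^2 + 2*x - 1 + pi/6) + C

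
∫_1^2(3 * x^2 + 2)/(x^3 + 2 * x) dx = -log(3) + log(12)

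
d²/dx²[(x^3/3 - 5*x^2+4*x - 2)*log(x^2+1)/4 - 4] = (3*x^5*log(x^2 + 1) + 5*x^5 - 15*x^4*log(x^2 + 1) - 45*x^4 + 6*x^3*log(x^2 + 1) + 19*x^3 - 30*x^2*log(x^2 + 1) - 69*x^2 + 3*x*log(x^2 + 1) + 36*x - 15*log(x^2 + 1) - 6)/(6*x^4 + 12*x^2 + 6)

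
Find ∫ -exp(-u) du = exp(-u) + C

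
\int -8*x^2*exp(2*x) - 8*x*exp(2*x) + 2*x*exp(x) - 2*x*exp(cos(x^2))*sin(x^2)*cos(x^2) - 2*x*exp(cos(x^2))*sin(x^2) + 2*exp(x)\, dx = -4*x^2*exp(2*x) + 2*x*exp(x) + exp(cos(x^2))*cos(x^2) + C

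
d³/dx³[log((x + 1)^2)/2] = 2/(x^3 + 3*x^2 + 3*x + 1)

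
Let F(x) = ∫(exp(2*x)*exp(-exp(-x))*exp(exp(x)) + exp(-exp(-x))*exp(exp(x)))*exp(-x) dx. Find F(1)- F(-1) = -exp(-E + exp(-1)) + exp(E - exp(-1))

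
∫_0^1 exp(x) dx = -1 + E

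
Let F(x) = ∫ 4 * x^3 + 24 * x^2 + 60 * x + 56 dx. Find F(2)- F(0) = 312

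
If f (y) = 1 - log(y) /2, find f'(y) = -1/(2*y)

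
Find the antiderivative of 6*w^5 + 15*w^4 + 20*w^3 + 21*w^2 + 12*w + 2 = w^6 + 3*w^5 + 5*w^4 + 7*w^3 + 6*w^2 + 2*w + C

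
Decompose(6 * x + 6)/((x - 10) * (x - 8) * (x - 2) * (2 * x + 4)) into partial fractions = 1/(160*(x + 2)) + 3/(64*(x - 2)) - 9/(40*(x - 8)) + 11/(64*(x - 10))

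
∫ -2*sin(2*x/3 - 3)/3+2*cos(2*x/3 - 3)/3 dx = sin(2*x/3 - 3) + cos(2*x/3 - 3) + C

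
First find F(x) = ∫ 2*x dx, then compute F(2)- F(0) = 4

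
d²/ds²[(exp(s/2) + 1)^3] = 9*exp(3*s/2)/4 + 3*exp(s/2)/4 + 3*exp(s)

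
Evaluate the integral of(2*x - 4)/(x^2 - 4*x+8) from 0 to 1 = -log(8) + log(5)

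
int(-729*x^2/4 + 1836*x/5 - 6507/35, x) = -243*x^3/4 + 918*x^2/5 - 6507*x/35 + C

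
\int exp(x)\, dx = exp(x) + C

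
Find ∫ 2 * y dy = y^2 + C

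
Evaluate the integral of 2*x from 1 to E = -1 + exp(2)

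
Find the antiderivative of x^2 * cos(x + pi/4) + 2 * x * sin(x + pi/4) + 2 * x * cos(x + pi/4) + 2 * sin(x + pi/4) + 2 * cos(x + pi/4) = (x^2 + 2*x + 2)*sin(x + pi/4) + C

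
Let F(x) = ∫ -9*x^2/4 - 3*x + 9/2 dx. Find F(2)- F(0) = -3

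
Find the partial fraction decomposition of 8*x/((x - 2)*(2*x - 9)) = 72/(5*(2*x - 9)) - 16/(5*(x - 2))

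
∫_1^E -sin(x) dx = cos(E) - cos(1)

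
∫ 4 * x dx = 2*x^2 + C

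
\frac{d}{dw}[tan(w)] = cos(w)^(-2)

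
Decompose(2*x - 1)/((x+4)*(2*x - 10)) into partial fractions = 1/(2*(x + 4)) + 1/(2*(x - 5))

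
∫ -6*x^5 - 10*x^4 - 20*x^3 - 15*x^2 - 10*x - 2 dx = -x^6 - 2*x^5 - 5*x^4 - 5*x^3 - 5*x^2 - 2*x + C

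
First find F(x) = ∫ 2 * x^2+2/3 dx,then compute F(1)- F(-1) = 8/3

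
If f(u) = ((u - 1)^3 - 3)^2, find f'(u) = 6*u^5 - 30*u^4 + 60*u^3 - 78*u^2 + 66*u - 24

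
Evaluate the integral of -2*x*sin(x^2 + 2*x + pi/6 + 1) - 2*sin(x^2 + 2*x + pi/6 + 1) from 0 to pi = -cos(pi/6 + 1) + cos(pi/6 + 1 + pi^2)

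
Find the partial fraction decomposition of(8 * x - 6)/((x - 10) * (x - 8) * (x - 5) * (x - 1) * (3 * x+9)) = -5/(2288*(x + 3)) - 1/(1512*(x - 1)) + 17/(720*(x - 5)) - 29/(693*(x - 8)) + 37/(1755*(x - 10))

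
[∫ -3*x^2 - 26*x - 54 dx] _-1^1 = -110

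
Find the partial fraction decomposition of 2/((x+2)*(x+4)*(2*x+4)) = 1/(4*(x + 4)) - 1/(4*(x + 2)) + 1/(2*(x + 2)^2)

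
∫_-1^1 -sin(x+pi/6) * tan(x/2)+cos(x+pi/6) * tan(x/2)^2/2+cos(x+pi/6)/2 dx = sqrt(3)*cos(1)*tan(1/2)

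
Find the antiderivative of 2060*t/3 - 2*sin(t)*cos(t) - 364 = 1030*t^2/3 - 364*t + cos(t)^2 + C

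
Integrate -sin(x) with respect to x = cos(x) + C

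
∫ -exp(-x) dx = exp(-x) + C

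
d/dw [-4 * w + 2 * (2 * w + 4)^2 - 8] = 16*w + 28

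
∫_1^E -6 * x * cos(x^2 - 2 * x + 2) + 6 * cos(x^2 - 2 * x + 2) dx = -3*sin(-2*E + 2 + exp(2)) + 3*sin(1)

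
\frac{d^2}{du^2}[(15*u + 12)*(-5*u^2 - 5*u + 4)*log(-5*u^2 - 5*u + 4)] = (-2250*u^3*log(-5*u^2 - 5*u + 4) - 3750*u^3 - 3600*u^2*log(-5*u^2 - 5*u + 4) - 6300*u^2 + 450*u*log(-5*u^2 - 5*u + 4) - 1125*u + 1080*log(-5*u^2 - 5*u + 4) + 780)/(5*u^2 + 5*u - 4)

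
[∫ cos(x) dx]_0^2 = sin(2)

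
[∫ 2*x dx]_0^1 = 1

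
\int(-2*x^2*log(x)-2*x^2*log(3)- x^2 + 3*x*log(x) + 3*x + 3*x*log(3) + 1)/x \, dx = (-x^2 + 3*x + 1)*log(3*x) + C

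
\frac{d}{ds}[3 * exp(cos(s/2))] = -3*exp(cos(s/2))*sin(s/2)/2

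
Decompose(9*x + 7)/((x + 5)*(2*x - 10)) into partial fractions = 19/(10*(x + 5)) + 13/(5*(x - 5))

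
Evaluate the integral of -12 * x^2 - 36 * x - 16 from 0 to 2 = -136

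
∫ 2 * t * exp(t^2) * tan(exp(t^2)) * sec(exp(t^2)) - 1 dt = -t + sec(exp(t^2)) + C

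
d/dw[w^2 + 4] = 2*w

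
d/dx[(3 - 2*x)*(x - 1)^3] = -8*x^3 + 27*x^2 - 30*x + 11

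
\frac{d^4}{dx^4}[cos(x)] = cos(x)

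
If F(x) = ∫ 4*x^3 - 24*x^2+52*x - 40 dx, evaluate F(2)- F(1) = -3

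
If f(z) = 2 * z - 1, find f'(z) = 2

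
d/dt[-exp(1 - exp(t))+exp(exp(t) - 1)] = (exp(t) + exp(t + 2*exp(t) - 2))*exp(1 - exp(t))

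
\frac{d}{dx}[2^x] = 2^x*log(2)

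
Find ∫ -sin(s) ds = cos(s) + C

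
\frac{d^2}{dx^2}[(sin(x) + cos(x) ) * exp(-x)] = (2*sin(x) - 2*cos(x))*exp(-x)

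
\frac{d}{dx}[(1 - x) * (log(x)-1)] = (-x*log(x) + 1)/x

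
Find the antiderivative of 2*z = z^2 + C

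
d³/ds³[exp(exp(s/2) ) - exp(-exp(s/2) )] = (exp(3*s/2) + exp(s/2) - 3*exp(s) + exp(s/2 + 2*exp(s/2)) + 3*exp(s + 2*exp(s/2)) + exp(3*s/2 + 2*exp(s/2)))*exp(-exp(s/2))/8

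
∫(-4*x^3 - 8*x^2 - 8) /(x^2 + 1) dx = -2*x^2 - 8*x + 2*log(x^2 + 1) + C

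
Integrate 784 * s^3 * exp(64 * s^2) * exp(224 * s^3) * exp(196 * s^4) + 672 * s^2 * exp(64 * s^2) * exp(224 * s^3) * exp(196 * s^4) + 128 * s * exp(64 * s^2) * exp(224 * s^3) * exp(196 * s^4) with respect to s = exp(4*s^2*(7*s + 4)^2) + C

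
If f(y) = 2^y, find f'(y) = 2^y*log(2)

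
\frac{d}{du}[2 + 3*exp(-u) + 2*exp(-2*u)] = (-3*exp(u) - 4)*exp(-2*u)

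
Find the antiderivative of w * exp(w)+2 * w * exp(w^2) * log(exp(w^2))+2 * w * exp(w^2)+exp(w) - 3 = w^2*exp(w^2) + w*exp(w) - 3*w + C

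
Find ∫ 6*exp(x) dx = 6*exp(x) + C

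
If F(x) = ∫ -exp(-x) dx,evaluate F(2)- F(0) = -1 + exp(-2)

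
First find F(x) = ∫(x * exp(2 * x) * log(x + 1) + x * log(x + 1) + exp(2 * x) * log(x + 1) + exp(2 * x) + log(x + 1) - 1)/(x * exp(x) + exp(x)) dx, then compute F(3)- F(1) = -(E - exp(-1))*log(2) + (-exp(-3) + exp(3))*log(4)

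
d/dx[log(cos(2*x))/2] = -tan(2*x)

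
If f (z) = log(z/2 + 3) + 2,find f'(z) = 1/(z + 6)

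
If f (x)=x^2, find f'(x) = 2*x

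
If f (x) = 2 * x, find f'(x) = 2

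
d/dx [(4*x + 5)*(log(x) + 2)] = (4*x*log(x) + 12*x + 5)/x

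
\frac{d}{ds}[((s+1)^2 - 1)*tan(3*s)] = 3*s^2/cos(3*s)^2 + 2*s*tan(3*s) + 6*s/cos(3*s)^2 + 2*tan(3*s)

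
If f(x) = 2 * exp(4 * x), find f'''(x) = 128*exp(4*x)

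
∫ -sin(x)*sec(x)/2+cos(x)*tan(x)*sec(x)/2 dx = 0 + C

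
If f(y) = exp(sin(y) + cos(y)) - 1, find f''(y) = (-sin(2*y) - sqrt(2)*sin(y + pi/4) + 1)*exp(sin(y))*exp(cos(y))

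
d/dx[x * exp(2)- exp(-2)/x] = (x^2*exp(4) + 1)*exp(-2)/x^2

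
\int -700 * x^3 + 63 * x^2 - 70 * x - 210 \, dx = -175*x^4 + 21*x^3 - 35*x^2 - 210*x + C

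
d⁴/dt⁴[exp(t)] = exp(t)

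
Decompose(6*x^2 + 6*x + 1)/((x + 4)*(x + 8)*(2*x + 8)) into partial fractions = 337/(32*(x + 8)) - 241/(32*(x + 4)) + 73/(8*(x + 4)^2)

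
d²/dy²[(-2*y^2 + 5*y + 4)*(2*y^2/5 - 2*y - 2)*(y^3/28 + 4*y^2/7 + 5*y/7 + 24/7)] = -6*y^5/5 - 51*y^4/7 + 54*y^3 - 678*y^2/35 + 288*y/7 - 2276/35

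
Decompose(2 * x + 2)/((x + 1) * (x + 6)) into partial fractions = 2/(x + 6)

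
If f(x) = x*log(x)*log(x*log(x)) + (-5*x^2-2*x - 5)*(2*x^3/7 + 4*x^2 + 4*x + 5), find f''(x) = (-200*x^4*log(x) - 1728*x^3*log(x) - 1236*x^2*log(x) - 742*x*log(x) + 7*log(x)^2 + 7*log(x)*log(x*log(x)) + 21*log(x) + 7)/(7*x*log(x))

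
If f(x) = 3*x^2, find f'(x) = 6*x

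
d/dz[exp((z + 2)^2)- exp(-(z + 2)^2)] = (2*z*exp(2*z^2 + 8*z + 8) + 2*z + 4*exp(2*z^2 + 8*z + 8) + 4)*exp(-z^2 - 4*z - 4)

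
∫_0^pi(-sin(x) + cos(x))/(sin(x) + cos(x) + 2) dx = -log(3)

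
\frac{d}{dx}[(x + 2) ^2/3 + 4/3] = 2*x/3 + 4/3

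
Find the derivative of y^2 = 2*y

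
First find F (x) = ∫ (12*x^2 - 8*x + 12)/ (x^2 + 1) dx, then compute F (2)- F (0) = 24 - 4*log(5)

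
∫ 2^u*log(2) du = 2^u + C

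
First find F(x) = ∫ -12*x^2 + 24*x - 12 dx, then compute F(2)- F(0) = -8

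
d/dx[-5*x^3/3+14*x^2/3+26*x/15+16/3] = -5*x^2 + 28*x/3 + 26/15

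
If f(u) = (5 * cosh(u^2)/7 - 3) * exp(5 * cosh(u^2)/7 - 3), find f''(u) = 5*(-417*u^2*cosh(u^2) + 25*u^2*cosh(3*u^2) + 140*u^2 - 196*sinh(u^2) + 35*sinh(2*u^2))*exp(-3)*exp(5*cosh(u^2)/7)/343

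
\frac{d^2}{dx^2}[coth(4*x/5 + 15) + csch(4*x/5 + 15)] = (32*cosh(4*x/5 + 15) + 8*cosh(8*x/5 + 30) + 24)/(25*sinh(4*x/5 + 15)^3)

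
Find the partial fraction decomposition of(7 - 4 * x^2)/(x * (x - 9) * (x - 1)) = -3/(8*(x - 1)) - 317/(72*(x - 9)) + 7/(9*x)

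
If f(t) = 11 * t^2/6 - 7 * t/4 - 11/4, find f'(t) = 11*t/3 - 7/4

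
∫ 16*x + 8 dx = 8*x^2 + 8*x + C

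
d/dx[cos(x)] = -sin(x)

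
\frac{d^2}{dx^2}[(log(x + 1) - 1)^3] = (-3*log(x + 1)^2 + 12*log(x + 1) - 9)/(x^2 + 2*x + 1)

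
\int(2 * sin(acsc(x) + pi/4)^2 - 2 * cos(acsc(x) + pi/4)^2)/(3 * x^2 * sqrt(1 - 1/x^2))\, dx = (x^2 - 2)/(3*x^2) + C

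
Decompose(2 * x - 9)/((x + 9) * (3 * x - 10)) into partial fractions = -7/(37*(3*x - 10)) + 27/(37*(x + 9))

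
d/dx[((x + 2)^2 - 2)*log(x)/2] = (2*x^2*log(x) + x^2 + 4*x*log(x) + 4*x + 2)/(2*x)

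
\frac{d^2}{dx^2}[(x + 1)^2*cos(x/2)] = -x^2*cos(x/2)/4 - 2*x*sin(x/2) - x*cos(x/2)/2 - 2*sin(x/2) + 7*cos(x/2)/4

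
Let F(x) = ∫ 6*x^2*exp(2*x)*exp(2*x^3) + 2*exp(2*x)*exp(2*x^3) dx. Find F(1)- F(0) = -1 + exp(4)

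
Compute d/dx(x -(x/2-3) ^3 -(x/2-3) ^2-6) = -3*x^2/8 + 4*x - 19/2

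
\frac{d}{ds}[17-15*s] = -15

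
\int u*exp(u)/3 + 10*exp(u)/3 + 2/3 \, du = (u + 9)*(exp(u) + 2)/3 + C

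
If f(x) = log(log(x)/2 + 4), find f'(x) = 1/(x*log(x) + 8*x)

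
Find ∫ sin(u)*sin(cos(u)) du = cos(cos(u)) + C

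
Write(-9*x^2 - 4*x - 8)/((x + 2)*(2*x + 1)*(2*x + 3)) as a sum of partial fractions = 89/(4*(2*x + 3)) - 11/(4*(2*x + 1)) - 12/(x + 2)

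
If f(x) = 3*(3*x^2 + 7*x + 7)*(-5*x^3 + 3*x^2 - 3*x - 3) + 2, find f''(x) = -900*x^3 - 936*x^2 - 414*x - 54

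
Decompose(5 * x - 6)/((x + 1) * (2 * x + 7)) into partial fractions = 47/(5*(2*x + 7)) - 11/(5*(x + 1))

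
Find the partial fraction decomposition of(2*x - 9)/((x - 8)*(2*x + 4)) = 13/(20*(x + 2)) + 7/(20*(x - 8))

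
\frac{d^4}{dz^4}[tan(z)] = 24*tan(z)^5 + 40*tan(z)^3 + 16*tan(z)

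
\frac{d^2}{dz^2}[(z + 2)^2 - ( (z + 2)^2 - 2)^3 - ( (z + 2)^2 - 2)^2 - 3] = -30*z^4 - 240*z^3 - 660*z^2 - 720*z - 254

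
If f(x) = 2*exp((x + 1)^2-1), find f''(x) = 8*x^2*exp(x^2 + 2*x) + 16*x*exp(x^2 + 2*x) + 12*exp(x^2 + 2*x)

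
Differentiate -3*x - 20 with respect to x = -3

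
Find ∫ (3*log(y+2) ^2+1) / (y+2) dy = log(y + 2)^3 + log(y + 2) + C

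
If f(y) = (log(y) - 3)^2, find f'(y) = (2*log(y) - 6)/y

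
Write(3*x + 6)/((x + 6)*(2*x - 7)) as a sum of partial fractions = 33/(19*(2*x - 7)) + 12/(19*(x + 6))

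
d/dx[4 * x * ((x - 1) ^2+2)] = 12*x^2 - 16*x + 12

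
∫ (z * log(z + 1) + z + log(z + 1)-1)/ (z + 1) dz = (z - 1)*log(z + 1) + C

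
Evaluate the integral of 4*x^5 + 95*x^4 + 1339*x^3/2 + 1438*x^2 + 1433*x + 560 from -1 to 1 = 6350/3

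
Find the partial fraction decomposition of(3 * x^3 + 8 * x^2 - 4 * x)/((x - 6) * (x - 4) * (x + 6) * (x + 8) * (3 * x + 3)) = -62/(441*(x + 8)) + 7/(75*(x + 6)) + 3/(1225*(x + 1)) - 19/(225*(x - 4)) + 19/(147*(x - 6))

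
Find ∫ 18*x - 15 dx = 9*x^2 - 15*x + C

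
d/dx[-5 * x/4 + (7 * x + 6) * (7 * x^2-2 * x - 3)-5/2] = 147*x^2 + 56*x - 137/4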